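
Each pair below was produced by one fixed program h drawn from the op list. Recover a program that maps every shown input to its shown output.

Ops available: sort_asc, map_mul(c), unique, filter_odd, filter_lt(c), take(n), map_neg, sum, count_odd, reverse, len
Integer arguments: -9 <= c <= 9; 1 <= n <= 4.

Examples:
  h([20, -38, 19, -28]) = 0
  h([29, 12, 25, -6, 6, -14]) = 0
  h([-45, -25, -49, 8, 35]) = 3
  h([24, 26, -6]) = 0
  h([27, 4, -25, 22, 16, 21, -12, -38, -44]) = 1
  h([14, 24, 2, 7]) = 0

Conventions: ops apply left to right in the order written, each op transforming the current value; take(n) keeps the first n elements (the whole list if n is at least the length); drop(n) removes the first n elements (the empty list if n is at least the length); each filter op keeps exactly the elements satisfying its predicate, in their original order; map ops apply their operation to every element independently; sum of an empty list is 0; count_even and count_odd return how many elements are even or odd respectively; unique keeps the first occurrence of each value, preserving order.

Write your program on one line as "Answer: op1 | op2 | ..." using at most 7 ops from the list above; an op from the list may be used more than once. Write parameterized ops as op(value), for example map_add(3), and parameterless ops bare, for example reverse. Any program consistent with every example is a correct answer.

filter_lt(-8) | map_neg | map_mul(-7) | reverse | sort_asc | count_odd

Check, running the answer program on each example:
  [20, -38, 19, -28] -> [-38, -28] -> [38, 28] -> [-266, -196] -> [-196, -266] -> [-266, -196] -> 0
  [29, 12, 25, -6, 6, -14] -> [-14] -> [14] -> [-98] -> [-98] -> [-98] -> 0
  [-45, -25, -49, 8, 35] -> [-45, -25, -49] -> [45, 25, 49] -> [-315, -175, -343] -> [-343, -175, -315] -> [-343, -315, -175] -> 3
  [24, 26, -6] -> [] -> [] -> [] -> [] -> [] -> 0
  [27, 4, -25, 22, 16, 21, -12, -38, -44] -> [-25, -12, -38, -44] -> [25, 12, 38, 44] -> [-175, -84, -266, -308] -> [-308, -266, -84, -175] -> [-308, -266, -175, -84] -> 1
  [14, 24, 2, 7] -> [] -> [] -> [] -> [] -> [] -> 0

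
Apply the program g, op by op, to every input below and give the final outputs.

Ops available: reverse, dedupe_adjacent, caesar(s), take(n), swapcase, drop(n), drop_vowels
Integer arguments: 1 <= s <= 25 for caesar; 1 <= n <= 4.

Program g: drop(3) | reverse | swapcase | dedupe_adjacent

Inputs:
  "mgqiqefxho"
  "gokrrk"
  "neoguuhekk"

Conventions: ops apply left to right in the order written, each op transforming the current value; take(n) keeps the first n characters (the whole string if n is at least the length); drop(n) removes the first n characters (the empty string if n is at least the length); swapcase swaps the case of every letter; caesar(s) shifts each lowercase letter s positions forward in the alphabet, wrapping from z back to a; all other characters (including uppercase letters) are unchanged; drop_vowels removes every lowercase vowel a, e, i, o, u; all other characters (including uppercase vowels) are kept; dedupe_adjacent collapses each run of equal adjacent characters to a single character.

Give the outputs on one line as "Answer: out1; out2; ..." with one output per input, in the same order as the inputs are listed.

Execution, op by op:
  "mgqiqefxho" -> "iqefxho" -> "ohxfeqi" -> "OHXFEQI" -> "OHXFEQI"
  "gokrrk" -> "rrk" -> "krr" -> "KRR" -> "KR"
  "neoguuhekk" -> "guuhekk" -> "kkehuug" -> "KKEHUUG" -> "KEHUG"

"OHXFEQI"; "KR"; "KEHUG"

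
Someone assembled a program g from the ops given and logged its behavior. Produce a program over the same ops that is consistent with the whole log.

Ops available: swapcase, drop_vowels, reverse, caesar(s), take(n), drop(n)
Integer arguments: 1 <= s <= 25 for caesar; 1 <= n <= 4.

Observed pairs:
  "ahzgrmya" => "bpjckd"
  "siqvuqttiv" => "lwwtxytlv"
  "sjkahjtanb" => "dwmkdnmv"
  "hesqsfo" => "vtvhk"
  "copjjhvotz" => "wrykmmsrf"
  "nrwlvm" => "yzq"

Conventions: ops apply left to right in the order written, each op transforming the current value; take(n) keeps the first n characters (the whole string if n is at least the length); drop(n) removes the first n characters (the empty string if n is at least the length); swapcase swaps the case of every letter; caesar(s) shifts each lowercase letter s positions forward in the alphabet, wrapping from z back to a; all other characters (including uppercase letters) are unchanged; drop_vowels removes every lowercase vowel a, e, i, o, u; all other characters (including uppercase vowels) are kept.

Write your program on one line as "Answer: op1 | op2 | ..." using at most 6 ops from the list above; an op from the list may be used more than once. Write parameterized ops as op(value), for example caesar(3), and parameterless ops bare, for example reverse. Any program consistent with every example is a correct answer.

caesar(17) | reverse | caesar(12) | drop_vowels | drop(1)

Check, running the answer program on each example:
  "ahzgrmya" -> "ryqxidpr" -> "rpdixqyr" -> "dbpujckd" -> "dbpjckd" -> "bpjckd"
  "siqvuqttiv" -> "jzhmlhkkzm" -> "mzkkhlmhzj" -> "ylwwtxytlv" -> "ylwwtxytlv" -> "lwwtxytlv"
  "sjkahjtanb" -> "jabryakres" -> "serkayrbaj" -> "eqdwmkdnmv" -> "qdwmkdnmv" -> "dwmkdnmv"
  "hesqsfo" -> "yvjhjwf" -> "fwjhjvy" -> "rivtvhk" -> "rvtvhk" -> "vtvhk"
  "copjjhvotz" -> "tfgaaymfkq" -> "qkfmyaagft" -> "cwrykmmsrf" -> "cwrykmmsrf" -> "wrykmmsrf"
  "nrwlvm" -> "eincmd" -> "dmcnie" -> "pyozuq" -> "pyzq" -> "yzq"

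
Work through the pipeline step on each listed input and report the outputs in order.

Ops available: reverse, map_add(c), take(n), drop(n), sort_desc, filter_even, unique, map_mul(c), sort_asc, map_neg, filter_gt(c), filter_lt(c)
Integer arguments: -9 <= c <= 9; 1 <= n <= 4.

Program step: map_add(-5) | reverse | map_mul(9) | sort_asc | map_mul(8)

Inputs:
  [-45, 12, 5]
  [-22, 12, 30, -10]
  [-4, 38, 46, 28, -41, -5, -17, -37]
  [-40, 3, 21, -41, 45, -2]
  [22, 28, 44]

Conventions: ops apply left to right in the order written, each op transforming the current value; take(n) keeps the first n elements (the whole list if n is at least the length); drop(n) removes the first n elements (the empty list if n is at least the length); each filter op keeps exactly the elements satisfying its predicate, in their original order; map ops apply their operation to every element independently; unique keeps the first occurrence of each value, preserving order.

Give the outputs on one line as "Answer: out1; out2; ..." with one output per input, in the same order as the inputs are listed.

[-3600, 0, 504]; [-1944, -1080, 504, 1800]; [-3312, -3024, -1584, -720, -648, 1656, 2376, 2952]; [-3312, -3240, -504, -144, 1152, 2880]; [1224, 1656, 2808]

Execution, op by op:
  [-45, 12, 5] -> [-50, 7, 0] -> [0, 7, -50] -> [0, 63, -450] -> [-450, 0, 63] -> [-3600, 0, 504]
  [-22, 12, 30, -10] -> [-27, 7, 25, -15] -> [-15, 25, 7, -27] -> [-135, 225, 63, -243] -> [-243, -135, 63, 225] -> [-1944, -1080, 504, 1800]
  [-4, 38, 46, 28, -41, -5, -17, -37] -> [-9, 33, 41, 23, -46, -10, -22, -42] -> [-42, -22, -10, -46, 23, 41, 33, -9] -> [-378, -198, -90, -414, 207, 369, 297, -81] -> [-414, -378, -198, -90, -81, 207, 297, 369] -> [-3312, -3024, -1584, -720, -648, 1656, 2376, 2952]
  [-40, 3, 21, -41, 45, -2] -> [-45, -2, 16, -46, 40, -7] -> [-7, 40, -46, 16, -2, -45] -> [-63, 360, -414, 144, -18, -405] -> [-414, -405, -63, -18, 144, 360] -> [-3312, -3240, -504, -144, 1152, 2880]
  [22, 28, 44] -> [17, 23, 39] -> [39, 23, 17] -> [351, 207, 153] -> [153, 207, 351] -> [1224, 1656, 2808]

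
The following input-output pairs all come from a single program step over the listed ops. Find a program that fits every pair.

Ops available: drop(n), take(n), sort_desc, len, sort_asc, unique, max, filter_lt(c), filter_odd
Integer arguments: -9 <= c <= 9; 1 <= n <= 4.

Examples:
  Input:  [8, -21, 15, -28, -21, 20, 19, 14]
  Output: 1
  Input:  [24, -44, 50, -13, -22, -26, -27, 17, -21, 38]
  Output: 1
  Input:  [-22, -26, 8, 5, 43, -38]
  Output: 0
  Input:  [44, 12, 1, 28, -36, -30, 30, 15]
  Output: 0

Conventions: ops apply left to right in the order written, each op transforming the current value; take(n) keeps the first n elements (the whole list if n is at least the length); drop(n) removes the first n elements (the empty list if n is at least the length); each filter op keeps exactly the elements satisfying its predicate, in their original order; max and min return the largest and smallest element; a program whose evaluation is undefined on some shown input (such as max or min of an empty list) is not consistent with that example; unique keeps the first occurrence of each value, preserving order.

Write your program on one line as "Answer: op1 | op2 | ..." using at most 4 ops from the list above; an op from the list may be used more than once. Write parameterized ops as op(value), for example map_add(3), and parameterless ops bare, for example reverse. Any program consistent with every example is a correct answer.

filter_odd | drop(3) | len

Check, running the answer program on each example:
  [8, -21, 15, -28, -21, 20, 19, 14] -> [-21, 15, -21, 19] -> [19] -> 1
  [24, -44, 50, -13, -22, -26, -27, 17, -21, 38] -> [-13, -27, 17, -21] -> [-21] -> 1
  [-22, -26, 8, 5, 43, -38] -> [5, 43] -> [] -> 0
  [44, 12, 1, 28, -36, -30, 30, 15] -> [1, 15] -> [] -> 0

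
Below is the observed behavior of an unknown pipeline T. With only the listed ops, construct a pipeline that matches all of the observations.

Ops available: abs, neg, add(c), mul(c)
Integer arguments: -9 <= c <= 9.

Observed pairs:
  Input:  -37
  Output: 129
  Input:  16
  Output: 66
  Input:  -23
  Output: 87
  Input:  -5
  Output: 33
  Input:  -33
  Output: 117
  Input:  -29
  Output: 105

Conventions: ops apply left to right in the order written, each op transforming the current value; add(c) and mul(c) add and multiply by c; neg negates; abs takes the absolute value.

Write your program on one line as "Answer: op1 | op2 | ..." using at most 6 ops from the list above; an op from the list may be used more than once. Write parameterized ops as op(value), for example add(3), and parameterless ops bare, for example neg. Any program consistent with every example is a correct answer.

mul(-1) | abs | add(6) | neg | mul(-3)

Check, running the answer program on each example:
  -37 -> 37 -> 37 -> 43 -> -43 -> 129
  16 -> -16 -> 16 -> 22 -> -22 -> 66
  -23 -> 23 -> 23 -> 29 -> -29 -> 87
  -5 -> 5 -> 5 -> 11 -> -11 -> 33
  -33 -> 33 -> 33 -> 39 -> -39 -> 117
  -29 -> 29 -> 29 -> 35 -> -35 -> 105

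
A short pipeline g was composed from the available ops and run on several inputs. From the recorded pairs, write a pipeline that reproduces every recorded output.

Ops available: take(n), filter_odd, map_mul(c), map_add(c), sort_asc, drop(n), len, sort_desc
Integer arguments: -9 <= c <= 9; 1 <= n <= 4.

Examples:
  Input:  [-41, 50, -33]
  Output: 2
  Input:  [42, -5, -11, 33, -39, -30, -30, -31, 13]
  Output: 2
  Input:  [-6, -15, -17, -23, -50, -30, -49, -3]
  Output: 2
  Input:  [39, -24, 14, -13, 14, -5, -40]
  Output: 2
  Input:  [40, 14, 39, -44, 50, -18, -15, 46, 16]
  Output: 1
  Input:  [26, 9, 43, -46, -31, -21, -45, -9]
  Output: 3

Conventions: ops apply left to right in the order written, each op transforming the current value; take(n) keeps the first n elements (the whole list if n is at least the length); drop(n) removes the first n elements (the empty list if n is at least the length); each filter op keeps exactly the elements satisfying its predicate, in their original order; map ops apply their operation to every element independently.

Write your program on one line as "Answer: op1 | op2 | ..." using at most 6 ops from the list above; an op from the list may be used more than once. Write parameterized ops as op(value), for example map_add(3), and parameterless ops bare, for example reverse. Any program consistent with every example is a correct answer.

sort_asc | take(4) | map_mul(-1) | filter_odd | map_mul(-7) | len

Check, running the answer program on each example:
  [-41, 50, -33] -> [-41, -33, 50] -> [-41, -33, 50] -> [41, 33, -50] -> [41, 33] -> [-287, -231] -> 2
  [42, -5, -11, 33, -39, -30, -30, -31, 13] -> [-39, -31, -30, -30, -11, -5, 13, 33, 42] -> [-39, -31, -30, -30] -> [39, 31, 30, 30] -> [39, 31] -> [-273, -217] -> 2
  [-6, -15, -17, -23, -50, -30, -49, -3] -> [-50, -49, -30, -23, -17, -15, -6, -3] -> [-50, -49, -30, -23] -> [50, 49, 30, 23] -> [49, 23] -> [-343, -161] -> 2
  [39, -24, 14, -13, 14, -5, -40] -> [-40, -24, -13, -5, 14, 14, 39] -> [-40, -24, -13, -5] -> [40, 24, 13, 5] -> [13, 5] -> [-91, -35] -> 2
  [40, 14, 39, -44, 50, -18, -15, 46, 16] -> [-44, -18, -15, 14, 16, 39, 40, 46, 50] -> [-44, -18, -15, 14] -> [44, 18, 15, -14] -> [15] -> [-105] -> 1
  [26, 9, 43, -46, -31, -21, -45, -9] -> [-46, -45, -31, -21, -9, 9, 26, 43] -> [-46, -45, -31, -21] -> [46, 45, 31, 21] -> [45, 31, 21] -> [-315, -217, -147] -> 3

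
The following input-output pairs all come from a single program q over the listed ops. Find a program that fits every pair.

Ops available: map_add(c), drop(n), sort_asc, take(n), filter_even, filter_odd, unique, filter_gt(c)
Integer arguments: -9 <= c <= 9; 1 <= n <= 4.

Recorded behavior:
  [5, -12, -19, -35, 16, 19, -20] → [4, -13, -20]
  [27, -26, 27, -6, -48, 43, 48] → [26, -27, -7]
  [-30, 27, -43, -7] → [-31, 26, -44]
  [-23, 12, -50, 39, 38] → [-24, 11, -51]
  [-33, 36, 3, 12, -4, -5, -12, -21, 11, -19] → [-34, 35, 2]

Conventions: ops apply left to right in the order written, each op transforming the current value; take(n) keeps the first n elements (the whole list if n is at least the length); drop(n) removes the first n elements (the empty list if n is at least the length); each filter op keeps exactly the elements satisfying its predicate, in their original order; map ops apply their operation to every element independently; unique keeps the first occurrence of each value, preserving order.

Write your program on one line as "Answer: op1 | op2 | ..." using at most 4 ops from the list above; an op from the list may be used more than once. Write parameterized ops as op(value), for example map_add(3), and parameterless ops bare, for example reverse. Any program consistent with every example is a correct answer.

take(4) | map_add(-1) | unique | take(3)

Check, running the answer program on each example:
  [5, -12, -19, -35, 16, 19, -20] -> [5, -12, -19, -35] -> [4, -13, -20, -36] -> [4, -13, -20, -36] -> [4, -13, -20]
  [27, -26, 27, -6, -48, 43, 48] -> [27, -26, 27, -6] -> [26, -27, 26, -7] -> [26, -27, -7] -> [26, -27, -7]
  [-30, 27, -43, -7] -> [-30, 27, -43, -7] -> [-31, 26, -44, -8] -> [-31, 26, -44, -8] -> [-31, 26, -44]
  [-23, 12, -50, 39, 38] -> [-23, 12, -50, 39] -> [-24, 11, -51, 38] -> [-24, 11, -51, 38] -> [-24, 11, -51]
  [-33, 36, 3, 12, -4, -5, -12, -21, 11, -19] -> [-33, 36, 3, 12] -> [-34, 35, 2, 11] -> [-34, 35, 2, 11] -> [-34, 35, 2]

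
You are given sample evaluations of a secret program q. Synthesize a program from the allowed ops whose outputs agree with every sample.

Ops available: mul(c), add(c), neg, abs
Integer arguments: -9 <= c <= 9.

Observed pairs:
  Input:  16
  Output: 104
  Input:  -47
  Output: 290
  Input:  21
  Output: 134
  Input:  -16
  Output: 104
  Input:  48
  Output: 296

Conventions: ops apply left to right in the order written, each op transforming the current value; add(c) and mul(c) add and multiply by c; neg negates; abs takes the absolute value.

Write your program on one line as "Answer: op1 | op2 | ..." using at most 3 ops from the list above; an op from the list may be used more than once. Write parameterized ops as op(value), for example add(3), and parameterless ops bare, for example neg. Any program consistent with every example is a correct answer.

abs | mul(6) | add(8)

Check, running the answer program on each example:
  16 -> 16 -> 96 -> 104
  -47 -> 47 -> 282 -> 290
  21 -> 21 -> 126 -> 134
  -16 -> 16 -> 96 -> 104
  48 -> 48 -> 288 -> 296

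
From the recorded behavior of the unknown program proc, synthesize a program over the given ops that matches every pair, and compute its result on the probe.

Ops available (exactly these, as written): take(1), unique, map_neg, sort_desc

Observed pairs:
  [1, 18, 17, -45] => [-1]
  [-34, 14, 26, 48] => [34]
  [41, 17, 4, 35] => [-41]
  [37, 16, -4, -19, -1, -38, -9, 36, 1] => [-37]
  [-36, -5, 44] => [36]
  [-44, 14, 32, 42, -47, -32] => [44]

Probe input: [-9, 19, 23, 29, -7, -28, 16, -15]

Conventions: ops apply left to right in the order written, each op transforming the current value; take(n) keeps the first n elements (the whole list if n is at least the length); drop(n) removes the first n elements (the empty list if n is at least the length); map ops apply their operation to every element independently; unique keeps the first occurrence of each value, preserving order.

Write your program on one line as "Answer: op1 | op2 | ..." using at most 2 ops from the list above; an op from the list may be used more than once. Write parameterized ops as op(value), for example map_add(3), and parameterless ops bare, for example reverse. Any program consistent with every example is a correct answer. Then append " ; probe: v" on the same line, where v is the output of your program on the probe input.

map_neg | take(1) ; probe: [9]

Check, running the answer program on each example:
  [1, 18, 17, -45] -> [-1, -18, -17, 45] -> [-1]
  [-34, 14, 26, 48] -> [34, -14, -26, -48] -> [34]
  [41, 17, 4, 35] -> [-41, -17, -4, -35] -> [-41]
  [37, 16, -4, -19, -1, -38, -9, 36, 1] -> [-37, -16, 4, 19, 1, 38, 9, -36, -1] -> [-37]
  [-36, -5, 44] -> [36, 5, -44] -> [36]
  [-44, 14, 32, 42, -47, -32] -> [44, -14, -32, -42, 47, 32] -> [44]
  probe: [-9, 19, 23, 29, -7, -28, 16, -15] -> [9, -19, -23, -29, 7, 28, -16, 15] -> [9]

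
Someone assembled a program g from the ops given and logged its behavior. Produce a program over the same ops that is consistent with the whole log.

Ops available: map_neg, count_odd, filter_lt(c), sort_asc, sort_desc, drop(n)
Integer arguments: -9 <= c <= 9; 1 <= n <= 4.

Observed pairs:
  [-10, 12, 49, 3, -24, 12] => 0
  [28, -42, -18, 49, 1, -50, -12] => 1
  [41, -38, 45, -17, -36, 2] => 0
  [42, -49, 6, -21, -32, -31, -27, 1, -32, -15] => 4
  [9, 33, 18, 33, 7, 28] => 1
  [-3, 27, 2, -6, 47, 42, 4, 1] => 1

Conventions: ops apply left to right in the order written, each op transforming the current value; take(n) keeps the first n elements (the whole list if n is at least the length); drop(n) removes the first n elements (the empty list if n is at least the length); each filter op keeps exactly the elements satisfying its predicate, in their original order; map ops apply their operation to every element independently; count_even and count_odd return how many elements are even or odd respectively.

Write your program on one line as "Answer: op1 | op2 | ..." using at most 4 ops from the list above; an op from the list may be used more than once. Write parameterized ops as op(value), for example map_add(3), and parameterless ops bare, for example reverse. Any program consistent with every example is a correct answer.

drop(4) | filter_lt(9) | sort_asc | count_odd

Check, running the answer program on each example:
  [-10, 12, 49, 3, -24, 12] -> [-24, 12] -> [-24] -> [-24] -> 0
  [28, -42, -18, 49, 1, -50, -12] -> [1, -50, -12] -> [1, -50, -12] -> [-50, -12, 1] -> 1
  [41, -38, 45, -17, -36, 2] -> [-36, 2] -> [-36, 2] -> [-36, 2] -> 0
  [42, -49, 6, -21, -32, -31, -27, 1, -32, -15] -> [-32, -31, -27, 1, -32, -15] -> [-32, -31, -27, 1, -32, -15] -> [-32, -32, -31, -27, -15, 1] -> 4
  [9, 33, 18, 33, 7, 28] -> [7, 28] -> [7] -> [7] -> 1
  [-3, 27, 2, -6, 47, 42, 4, 1] -> [47, 42, 4, 1] -> [4, 1] -> [1, 4] -> 1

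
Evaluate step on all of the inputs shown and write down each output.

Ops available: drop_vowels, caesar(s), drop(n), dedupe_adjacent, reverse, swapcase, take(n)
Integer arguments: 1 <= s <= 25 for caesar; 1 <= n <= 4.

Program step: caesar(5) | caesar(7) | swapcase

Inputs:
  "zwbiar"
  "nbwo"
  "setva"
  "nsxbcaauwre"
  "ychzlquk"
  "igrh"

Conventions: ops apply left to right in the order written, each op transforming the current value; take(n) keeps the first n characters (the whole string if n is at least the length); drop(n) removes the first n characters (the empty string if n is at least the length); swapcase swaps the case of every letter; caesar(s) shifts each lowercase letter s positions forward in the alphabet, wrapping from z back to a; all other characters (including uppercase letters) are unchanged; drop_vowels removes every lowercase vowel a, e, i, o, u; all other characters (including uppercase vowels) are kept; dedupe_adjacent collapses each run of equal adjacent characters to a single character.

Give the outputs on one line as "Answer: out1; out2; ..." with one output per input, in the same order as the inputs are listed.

"LINUMD"; "ZNIA"; "EQFHM"; "ZEJNOMMGIDQ"; "KOTLXCGW"; "USDT"

Execution, op by op:
  "zwbiar" -> "ebgnfw" -> "linumd" -> "LINUMD"
  "nbwo" -> "sgbt" -> "znia" -> "ZNIA"
  "setva" -> "xjyaf" -> "eqfhm" -> "EQFHM"
  "nsxbcaauwre" -> "sxcghffzbwj" -> "zejnommgidq" -> "ZEJNOMMGIDQ"
  "ychzlquk" -> "dhmeqvzp" -> "kotlxcgw" -> "KOTLXCGW"
  "igrh" -> "nlwm" -> "usdt" -> "USDT"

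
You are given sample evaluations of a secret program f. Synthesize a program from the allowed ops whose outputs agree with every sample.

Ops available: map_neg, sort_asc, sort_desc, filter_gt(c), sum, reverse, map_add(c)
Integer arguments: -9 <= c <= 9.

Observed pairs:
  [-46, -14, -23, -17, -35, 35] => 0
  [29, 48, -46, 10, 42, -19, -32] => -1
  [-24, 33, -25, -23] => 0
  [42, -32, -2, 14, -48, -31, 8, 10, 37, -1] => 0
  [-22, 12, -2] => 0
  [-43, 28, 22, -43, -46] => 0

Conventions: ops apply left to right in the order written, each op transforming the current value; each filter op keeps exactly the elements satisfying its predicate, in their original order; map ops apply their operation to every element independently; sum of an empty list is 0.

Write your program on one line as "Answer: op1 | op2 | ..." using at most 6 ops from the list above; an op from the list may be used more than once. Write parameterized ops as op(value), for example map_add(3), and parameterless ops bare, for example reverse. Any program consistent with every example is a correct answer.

map_add(-6) | filter_gt(-5) | map_neg | filter_gt(-6) | map_add(3) | sum

Check, running the answer program on each example:
  [-46, -14, -23, -17, -35, 35] -> [-52, -20, -29, -23, -41, 29] -> [29] -> [-29] -> [] -> [] -> 0
  [29, 48, -46, 10, 42, -19, -32] -> [23, 42, -52, 4, 36, -25, -38] -> [23, 42, 4, 36] -> [-23, -42, -4, -36] -> [-4] -> [-1] -> -1
  [-24, 33, -25, -23] -> [-30, 27, -31, -29] -> [27] -> [-27] -> [] -> [] -> 0
  [42, -32, -2, 14, -48, -31, 8, 10, 37, -1] -> [36, -38, -8, 8, -54, -37, 2, 4, 31, -7] -> [36, 8, 2, 4, 31] -> [-36, -8, -2, -4, -31] -> [-2, -4] -> [1, -1] -> 0
  [-22, 12, -2] -> [-28, 6, -8] -> [6] -> [-6] -> [] -> [] -> 0
  [-43, 28, 22, -43, -46] -> [-49, 22, 16, -49, -52] -> [22, 16] -> [-22, -16] -> [] -> [] -> 0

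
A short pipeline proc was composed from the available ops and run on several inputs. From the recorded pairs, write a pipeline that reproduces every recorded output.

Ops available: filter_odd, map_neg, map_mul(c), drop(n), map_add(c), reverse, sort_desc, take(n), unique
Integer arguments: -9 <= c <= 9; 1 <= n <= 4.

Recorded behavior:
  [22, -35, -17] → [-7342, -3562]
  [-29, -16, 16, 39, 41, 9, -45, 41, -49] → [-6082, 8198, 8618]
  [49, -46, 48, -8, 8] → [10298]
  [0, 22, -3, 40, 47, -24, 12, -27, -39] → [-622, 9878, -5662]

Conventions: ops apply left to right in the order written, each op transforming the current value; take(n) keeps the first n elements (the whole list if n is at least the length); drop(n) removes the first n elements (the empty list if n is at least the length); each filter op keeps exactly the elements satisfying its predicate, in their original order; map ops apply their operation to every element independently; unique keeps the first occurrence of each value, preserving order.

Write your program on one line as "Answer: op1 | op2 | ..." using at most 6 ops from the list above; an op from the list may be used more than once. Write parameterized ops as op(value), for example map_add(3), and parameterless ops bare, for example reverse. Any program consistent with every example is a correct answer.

filter_odd | map_mul(6) | map_mul(-7) | map_mul(-5) | take(3) | map_add(8)

Check, running the answer program on each example:
  [22, -35, -17] -> [-35, -17] -> [-210, -102] -> [1470, 714] -> [-7350, -3570] -> [-7350, -3570] -> [-7342, -3562]
  [-29, -16, 16, 39, 41, 9, -45, 41, -49] -> [-29, 39, 41, 9, -45, 41, -49] -> [-174, 234, 246, 54, -270, 246, -294] -> [1218, -1638, -1722, -378, 1890, -1722, 2058] -> [-6090, 8190, 8610, 1890, -9450, 8610, -10290] -> [-6090, 8190, 8610] -> [-6082, 8198, 8618]
  [49, -46, 48, -8, 8] -> [49] -> [294] -> [-2058] -> [10290] -> [10290] -> [10298]
  [0, 22, -3, 40, 47, -24, 12, -27, -39] -> [-3, 47, -27, -39] -> [-18, 282, -162, -234] -> [126, -1974, 1134, 1638] -> [-630, 9870, -5670, -8190] -> [-630, 9870, -5670] -> [-622, 9878, -5662]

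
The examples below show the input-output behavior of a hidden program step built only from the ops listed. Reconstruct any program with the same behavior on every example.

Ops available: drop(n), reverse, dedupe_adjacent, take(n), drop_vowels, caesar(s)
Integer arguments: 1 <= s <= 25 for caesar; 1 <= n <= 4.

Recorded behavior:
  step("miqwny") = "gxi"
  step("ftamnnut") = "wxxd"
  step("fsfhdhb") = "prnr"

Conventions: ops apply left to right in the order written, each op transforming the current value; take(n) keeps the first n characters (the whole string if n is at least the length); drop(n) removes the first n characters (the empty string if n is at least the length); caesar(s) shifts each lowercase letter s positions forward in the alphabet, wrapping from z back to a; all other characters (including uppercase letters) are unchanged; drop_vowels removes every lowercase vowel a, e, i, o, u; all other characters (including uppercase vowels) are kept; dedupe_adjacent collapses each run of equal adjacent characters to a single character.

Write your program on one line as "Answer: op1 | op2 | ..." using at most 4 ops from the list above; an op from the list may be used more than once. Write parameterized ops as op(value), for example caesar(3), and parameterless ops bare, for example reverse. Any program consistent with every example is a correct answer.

drop_vowels | drop(2) | caesar(10) | take(4)

Check, running the answer program on each example:
  "miqwny" -> "mqwny" -> "wny" -> "gxi" -> "gxi"
  "ftamnnut" -> "ftmnnt" -> "mnnt" -> "wxxd" -> "wxxd"
  "fsfhdhb" -> "fsfhdhb" -> "fhdhb" -> "prnrl" -> "prnr"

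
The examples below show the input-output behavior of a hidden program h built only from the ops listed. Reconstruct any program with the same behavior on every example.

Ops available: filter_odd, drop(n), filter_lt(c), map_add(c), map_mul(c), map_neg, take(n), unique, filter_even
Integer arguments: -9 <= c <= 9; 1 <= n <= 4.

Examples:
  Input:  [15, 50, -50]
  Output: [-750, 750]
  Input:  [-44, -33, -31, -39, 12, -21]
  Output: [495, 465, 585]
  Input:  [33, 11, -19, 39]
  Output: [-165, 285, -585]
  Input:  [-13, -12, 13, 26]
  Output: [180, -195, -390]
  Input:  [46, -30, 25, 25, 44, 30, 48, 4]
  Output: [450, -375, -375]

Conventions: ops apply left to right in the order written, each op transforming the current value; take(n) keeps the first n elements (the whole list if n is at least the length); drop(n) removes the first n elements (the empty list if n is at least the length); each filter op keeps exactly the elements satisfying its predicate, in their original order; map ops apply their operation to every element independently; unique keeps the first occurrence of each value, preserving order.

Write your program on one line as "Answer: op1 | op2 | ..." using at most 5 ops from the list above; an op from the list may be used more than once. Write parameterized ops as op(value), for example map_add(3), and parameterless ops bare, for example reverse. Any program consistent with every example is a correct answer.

map_mul(-5) | take(4) | drop(1) | map_mul(3)

Check, running the answer program on each example:
  [15, 50, -50] -> [-75, -250, 250] -> [-75, -250, 250] -> [-250, 250] -> [-750, 750]
  [-44, -33, -31, -39, 12, -21] -> [220, 165, 155, 195, -60, 105] -> [220, 165, 155, 195] -> [165, 155, 195] -> [495, 465, 585]
  [33, 11, -19, 39] -> [-165, -55, 95, -195] -> [-165, -55, 95, -195] -> [-55, 95, -195] -> [-165, 285, -585]
  [-13, -12, 13, 26] -> [65, 60, -65, -130] -> [65, 60, -65, -130] -> [60, -65, -130] -> [180, -195, -390]
  [46, -30, 25, 25, 44, 30, 48, 4] -> [-230, 150, -125, -125, -220, -150, -240, -20] -> [-230, 150, -125, -125] -> [150, -125, -125] -> [450, -375, -375]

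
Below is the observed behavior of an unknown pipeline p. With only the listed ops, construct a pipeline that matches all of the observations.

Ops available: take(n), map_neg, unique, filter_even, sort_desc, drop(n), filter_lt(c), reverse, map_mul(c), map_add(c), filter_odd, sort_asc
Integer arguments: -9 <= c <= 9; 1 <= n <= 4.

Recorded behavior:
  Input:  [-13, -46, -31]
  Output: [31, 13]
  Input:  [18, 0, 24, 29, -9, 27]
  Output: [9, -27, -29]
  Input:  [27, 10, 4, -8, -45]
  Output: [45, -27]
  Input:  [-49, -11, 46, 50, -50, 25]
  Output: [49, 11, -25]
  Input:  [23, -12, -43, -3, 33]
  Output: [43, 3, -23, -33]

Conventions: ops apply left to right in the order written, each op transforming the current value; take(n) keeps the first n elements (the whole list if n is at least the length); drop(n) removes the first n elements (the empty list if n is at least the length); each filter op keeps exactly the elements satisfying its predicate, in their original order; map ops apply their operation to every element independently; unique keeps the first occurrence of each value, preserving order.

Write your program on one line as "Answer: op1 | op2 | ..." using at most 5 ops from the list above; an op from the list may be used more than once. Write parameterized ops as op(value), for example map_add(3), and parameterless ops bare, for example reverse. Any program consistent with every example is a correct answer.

filter_odd | sort_desc | reverse | map_neg

Check, running the answer program on each example:
  [-13, -46, -31] -> [-13, -31] -> [-13, -31] -> [-31, -13] -> [31, 13]
  [18, 0, 24, 29, -9, 27] -> [29, -9, 27] -> [29, 27, -9] -> [-9, 27, 29] -> [9, -27, -29]
  [27, 10, 4, -8, -45] -> [27, -45] -> [27, -45] -> [-45, 27] -> [45, -27]
  [-49, -11, 46, 50, -50, 25] -> [-49, -11, 25] -> [25, -11, -49] -> [-49, -11, 25] -> [49, 11, -25]
  [23, -12, -43, -3, 33] -> [23, -43, -3, 33] -> [33, 23, -3, -43] -> [-43, -3, 23, 33] -> [43, 3, -23, -33]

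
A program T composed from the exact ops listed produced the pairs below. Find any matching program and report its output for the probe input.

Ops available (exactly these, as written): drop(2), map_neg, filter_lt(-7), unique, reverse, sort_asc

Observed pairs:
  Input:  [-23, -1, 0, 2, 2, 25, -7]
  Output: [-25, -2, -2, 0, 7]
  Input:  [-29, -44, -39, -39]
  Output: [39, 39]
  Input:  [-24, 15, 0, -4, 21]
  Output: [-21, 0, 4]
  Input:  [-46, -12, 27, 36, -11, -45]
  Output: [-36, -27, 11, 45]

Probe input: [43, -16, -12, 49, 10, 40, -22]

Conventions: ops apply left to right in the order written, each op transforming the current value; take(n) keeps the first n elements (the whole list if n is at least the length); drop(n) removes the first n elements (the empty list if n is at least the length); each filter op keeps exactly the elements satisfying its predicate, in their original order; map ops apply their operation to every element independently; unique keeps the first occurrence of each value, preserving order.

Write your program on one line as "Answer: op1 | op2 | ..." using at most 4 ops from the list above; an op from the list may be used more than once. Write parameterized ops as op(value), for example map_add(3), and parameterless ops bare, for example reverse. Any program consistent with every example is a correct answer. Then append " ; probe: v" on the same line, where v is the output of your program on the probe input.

drop(2) | map_neg | sort_asc ; probe: [-49, -40, -10, 12, 22]

Check, running the answer program on each example:
  [-23, -1, 0, 2, 2, 25, -7] -> [0, 2, 2, 25, -7] -> [0, -2, -2, -25, 7] -> [-25, -2, -2, 0, 7]
  [-29, -44, -39, -39] -> [-39, -39] -> [39, 39] -> [39, 39]
  [-24, 15, 0, -4, 21] -> [0, -4, 21] -> [0, 4, -21] -> [-21, 0, 4]
  [-46, -12, 27, 36, -11, -45] -> [27, 36, -11, -45] -> [-27, -36, 11, 45] -> [-36, -27, 11, 45]
  probe: [43, -16, -12, 49, 10, 40, -22] -> [-12, 49, 10, 40, -22] -> [12, -49, -10, -40, 22] -> [-49, -40, -10, 12, 22]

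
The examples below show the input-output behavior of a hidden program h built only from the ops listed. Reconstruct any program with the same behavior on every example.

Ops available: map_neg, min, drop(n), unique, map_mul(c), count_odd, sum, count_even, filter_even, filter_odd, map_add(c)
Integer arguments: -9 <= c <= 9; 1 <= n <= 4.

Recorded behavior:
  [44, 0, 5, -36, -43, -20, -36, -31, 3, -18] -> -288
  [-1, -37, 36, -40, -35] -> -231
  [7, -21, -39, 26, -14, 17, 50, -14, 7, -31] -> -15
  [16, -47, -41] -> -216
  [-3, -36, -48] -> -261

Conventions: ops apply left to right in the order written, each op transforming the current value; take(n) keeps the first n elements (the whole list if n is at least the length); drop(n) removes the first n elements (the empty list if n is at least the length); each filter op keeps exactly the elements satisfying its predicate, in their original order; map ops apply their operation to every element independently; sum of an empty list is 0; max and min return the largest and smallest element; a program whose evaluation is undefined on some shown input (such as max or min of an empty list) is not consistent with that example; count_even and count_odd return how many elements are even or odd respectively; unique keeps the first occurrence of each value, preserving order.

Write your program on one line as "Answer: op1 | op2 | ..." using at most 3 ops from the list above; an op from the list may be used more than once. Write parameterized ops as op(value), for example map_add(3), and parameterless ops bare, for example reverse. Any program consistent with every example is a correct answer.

unique | map_mul(3) | sum

Check, running the answer program on each example:
  [44, 0, 5, -36, -43, -20, -36, -31, 3, -18] -> [44, 0, 5, -36, -43, -20, -31, 3, -18] -> [132, 0, 15, -108, -129, -60, -93, 9, -54] -> -288
  [-1, -37, 36, -40, -35] -> [-1, -37, 36, -40, -35] -> [-3, -111, 108, -120, -105] -> -231
  [7, -21, -39, 26, -14, 17, 50, -14, 7, -31] -> [7, -21, -39, 26, -14, 17, 50, -31] -> [21, -63, -117, 78, -42, 51, 150, -93] -> -15
  [16, -47, -41] -> [16, -47, -41] -> [48, -141, -123] -> -216
  [-3, -36, -48] -> [-3, -36, -48] -> [-9, -108, -144] -> -261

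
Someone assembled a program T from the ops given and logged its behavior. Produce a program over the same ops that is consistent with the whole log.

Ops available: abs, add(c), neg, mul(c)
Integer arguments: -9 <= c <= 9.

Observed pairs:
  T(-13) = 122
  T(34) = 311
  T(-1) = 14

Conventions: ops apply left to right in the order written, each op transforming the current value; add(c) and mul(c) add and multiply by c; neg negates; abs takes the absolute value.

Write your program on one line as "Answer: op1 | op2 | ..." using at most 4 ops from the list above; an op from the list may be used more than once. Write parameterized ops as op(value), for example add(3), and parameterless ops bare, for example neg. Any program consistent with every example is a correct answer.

abs | mul(9) | add(5)

Check, running the answer program on each example:
  -13 -> 13 -> 117 -> 122
  34 -> 34 -> 306 -> 311
  -1 -> 1 -> 9 -> 14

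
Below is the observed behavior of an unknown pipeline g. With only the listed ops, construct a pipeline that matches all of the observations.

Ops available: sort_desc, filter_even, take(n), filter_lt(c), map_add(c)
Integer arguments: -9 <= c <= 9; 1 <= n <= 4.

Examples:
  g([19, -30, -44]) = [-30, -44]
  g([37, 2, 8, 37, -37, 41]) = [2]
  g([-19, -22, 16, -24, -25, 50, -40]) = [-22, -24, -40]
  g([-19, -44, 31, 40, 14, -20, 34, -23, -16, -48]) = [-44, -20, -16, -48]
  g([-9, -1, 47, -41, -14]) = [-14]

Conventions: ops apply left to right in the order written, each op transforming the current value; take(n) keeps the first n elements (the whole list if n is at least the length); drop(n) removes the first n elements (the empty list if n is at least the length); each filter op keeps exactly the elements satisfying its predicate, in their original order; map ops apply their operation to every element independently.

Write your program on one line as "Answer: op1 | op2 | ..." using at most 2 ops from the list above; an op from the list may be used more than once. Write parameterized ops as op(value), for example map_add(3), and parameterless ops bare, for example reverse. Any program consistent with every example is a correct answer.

filter_even | filter_lt(8)

Check, running the answer program on each example:
  [19, -30, -44] -> [-30, -44] -> [-30, -44]
  [37, 2, 8, 37, -37, 41] -> [2, 8] -> [2]
  [-19, -22, 16, -24, -25, 50, -40] -> [-22, 16, -24, 50, -40] -> [-22, -24, -40]
  [-19, -44, 31, 40, 14, -20, 34, -23, -16, -48] -> [-44, 40, 14, -20, 34, -16, -48] -> [-44, -20, -16, -48]
  [-9, -1, 47, -41, -14] -> [-14] -> [-14]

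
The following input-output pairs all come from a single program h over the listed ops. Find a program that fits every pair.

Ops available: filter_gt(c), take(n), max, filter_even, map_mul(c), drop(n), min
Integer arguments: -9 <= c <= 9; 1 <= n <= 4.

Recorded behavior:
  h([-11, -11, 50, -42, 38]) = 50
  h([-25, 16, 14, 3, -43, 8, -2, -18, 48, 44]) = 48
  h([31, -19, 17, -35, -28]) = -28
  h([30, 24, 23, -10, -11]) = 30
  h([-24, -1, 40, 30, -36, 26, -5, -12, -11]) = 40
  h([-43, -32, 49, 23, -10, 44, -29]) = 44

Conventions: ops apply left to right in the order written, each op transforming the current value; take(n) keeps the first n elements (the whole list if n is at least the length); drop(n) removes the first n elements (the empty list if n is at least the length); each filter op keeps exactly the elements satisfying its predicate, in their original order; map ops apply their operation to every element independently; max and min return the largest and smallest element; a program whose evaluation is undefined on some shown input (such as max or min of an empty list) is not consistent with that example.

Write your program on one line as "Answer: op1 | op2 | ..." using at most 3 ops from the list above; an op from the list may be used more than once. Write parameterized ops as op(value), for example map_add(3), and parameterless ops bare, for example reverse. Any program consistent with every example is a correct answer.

filter_even | max

Check, running the answer program on each example:
  [-11, -11, 50, -42, 38] -> [50, -42, 38] -> 50
  [-25, 16, 14, 3, -43, 8, -2, -18, 48, 44] -> [16, 14, 8, -2, -18, 48, 44] -> 48
  [31, -19, 17, -35, -28] -> [-28] -> -28
  [30, 24, 23, -10, -11] -> [30, 24, -10] -> 30
  [-24, -1, 40, 30, -36, 26, -5, -12, -11] -> [-24, 40, 30, -36, 26, -12] -> 40
  [-43, -32, 49, 23, -10, 44, -29] -> [-32, -10, 44] -> 44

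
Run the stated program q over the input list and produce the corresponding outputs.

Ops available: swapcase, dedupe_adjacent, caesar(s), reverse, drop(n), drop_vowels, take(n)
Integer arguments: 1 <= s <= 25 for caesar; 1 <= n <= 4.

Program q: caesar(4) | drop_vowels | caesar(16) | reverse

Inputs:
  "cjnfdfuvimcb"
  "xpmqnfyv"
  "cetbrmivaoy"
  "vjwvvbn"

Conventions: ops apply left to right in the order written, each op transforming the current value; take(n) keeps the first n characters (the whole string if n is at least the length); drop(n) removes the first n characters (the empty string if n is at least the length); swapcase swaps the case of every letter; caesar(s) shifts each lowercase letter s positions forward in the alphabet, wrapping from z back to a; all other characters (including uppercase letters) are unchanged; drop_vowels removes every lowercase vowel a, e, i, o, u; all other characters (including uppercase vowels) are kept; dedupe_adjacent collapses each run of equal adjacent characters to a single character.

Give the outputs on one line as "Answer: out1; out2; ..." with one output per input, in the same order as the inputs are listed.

"vwgcpozxzhdw"; "pszhgjr"; "sipcglvnw"; "hvppdp"

Execution, op by op:
  "cjnfdfuvimcb" -> "gnrjhjyzmqgf" -> "gnrjhjyzmqgf" -> "wdhzxzopcgwv" -> "vwgcpozxzhdw"
  "xpmqnfyv" -> "btqurjcz" -> "btqrjcz" -> "rjghzsp" -> "pszhgjr"
  "cetbrmivaoy" -> "gixfvqmzesc" -> "gxfvqmzsc" -> "wnvlgcpis" -> "sipcglvnw"
  "vjwvvbn" -> "znazzfr" -> "znzzfr" -> "pdppvh" -> "hvppdp"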